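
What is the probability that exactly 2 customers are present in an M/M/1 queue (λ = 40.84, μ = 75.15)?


ρ = 40.84/75.15 = 0.5434
P_n = (1−ρ)·ρ^n = (1 − 0.5434)·0.5434^2 = 0.4566·0.295334 = 0.134836

Final: 0.134836


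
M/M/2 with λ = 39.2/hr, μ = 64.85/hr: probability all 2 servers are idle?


a = λ/μ = 39.2/64.85 = 0.6045; ρ = a/c = 0.3022
Σ_{k=0}^{1} a^k/k! (terms k=0..1) = 1.00000 + 0.60447 = 1.60447
Tail: a^2/(2!(1−ρ)) = 0.36539/(2·0.6978) = 0.26183
P₀ = 1/(1.60447 + 0.26183) = 1/1.86630 = 0.535820

Final: 0.535820


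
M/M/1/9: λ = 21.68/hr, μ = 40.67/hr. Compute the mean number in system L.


ρ = 21.68/40.67 = 0.5331
L = ρ[1 − (K+1)ρ^K + Kρ^(K+1)] / [(1−ρ)(1−ρ^(K+1))]
Numerator: 0.5331·(1 − 10·0.003476 + 9·0.001853) = 0.523432
Denominator: (0.4669)·(0.998147) = 0.466064
L = 0.523432/0.466064 = 1.1231

Final: 1.1231


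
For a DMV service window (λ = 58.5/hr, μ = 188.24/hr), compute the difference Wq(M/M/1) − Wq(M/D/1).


ρ = 58.5/188.24 = 0.3108
Wq(M/M/1) = ρ/(μ−λ) = 0.3108/129.74 = 0.002395 hr
Wq(M/D/1) = ρ/(2(μ−λ)) = 0.001198 hr
Savings = 0.002395 − 0.001198 = 0.001198 hr

Final: 0.001198 hr


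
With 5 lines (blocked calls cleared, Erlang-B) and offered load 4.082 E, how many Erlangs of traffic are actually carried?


B(5,4.082) = 0.206382 (Erlang-B)
Carried load = a(1 − B) = 4.082·(1 − 0.206382) = 4.082·0.793618 = 3.2395 E

Final: 3.2395 Erlangs


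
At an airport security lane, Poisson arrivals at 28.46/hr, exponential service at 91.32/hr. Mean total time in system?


W = 1/(μ−λ) = 1/(91.32 − 28.46) = 1/62.86 = 0.01591 hr

Final: 0.01591 hr


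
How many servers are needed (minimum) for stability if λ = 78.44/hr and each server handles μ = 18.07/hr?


Stability requires cμ > λ ⇔ c > λ/μ.
λ/μ = 78.44/18.07 = 4.3409
Minimum integer c = ⌊4.3409⌋ + 1 = 5
Check: 5·18.07 = 90.35 > 78.44, while 4·18.07 = 72.28 ≤ 78.44

Final: 5 servers


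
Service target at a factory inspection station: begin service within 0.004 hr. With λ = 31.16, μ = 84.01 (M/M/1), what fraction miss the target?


ρ = 31.16/84.01 = 0.3709
P(Wq > t) = ρ·e^{−(μ−λ)t} = 0.3709·e^{−0.2114}
= 0.3709·0.809450 = 0.300232

Final: 0.300232


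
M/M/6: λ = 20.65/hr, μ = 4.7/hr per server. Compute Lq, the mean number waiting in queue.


a = λ/μ = 4.3936; ρ = a/6 = 0.7323
P₀ = 0.010453
Lq = P₀·a^c·ρ / (c!·(1−ρ)²) = 0.010453·7193.38307·0.7323/(720·0.07168)
= 1.06686

Final: 1.06686


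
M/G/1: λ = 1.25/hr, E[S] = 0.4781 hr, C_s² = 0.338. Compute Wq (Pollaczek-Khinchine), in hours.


ρ = λ·E[S] = 1.25·0.4781 = 0.5976
E[S²] = E[S]²(1+C_s²) = 0.4781²·(1+0.338) = 0.305840
Wq = λ·E[S²]/(2(1−ρ)) = 1.25·0.305840/(2·0.4024) = 0.47505 hr

Final: 0.47505 hr


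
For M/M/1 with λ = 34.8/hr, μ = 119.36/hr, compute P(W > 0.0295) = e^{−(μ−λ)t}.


W ~ Exponential(μ−λ) for M/M/1.
μ − λ = 119.36 − 34.8 = 84.5600
P(W > t) = e^{−(μ−λ)t} = e^{−2.4945} = 0.082536

Final: 0.082536


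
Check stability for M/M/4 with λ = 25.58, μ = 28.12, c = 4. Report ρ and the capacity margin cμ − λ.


Total capacity cμ = 4·28.12 = 112.48/hr
ρ = λ/(cμ) = 25.58/112.48 = 0.2274
Stable ⇔ ρ < 1: YES
Spare capacity = cμ − λ = 112.48 − 25.58 = 86.90/hr

Final: ρ = 0.2274; stable; margin = 86.90/hr


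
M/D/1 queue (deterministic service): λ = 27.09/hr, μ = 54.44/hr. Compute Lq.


ρ = 27.09/54.44 = 0.4976
M/D/1: Lq = ρ²/(2(1−ρ)) = 0.2476/(2·0.5024) = 0.24644

Final: 0.24644


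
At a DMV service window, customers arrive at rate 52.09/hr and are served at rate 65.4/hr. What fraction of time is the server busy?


ρ = λ/μ = 52.09/65.4 = 0.7965

Final: 0.7965


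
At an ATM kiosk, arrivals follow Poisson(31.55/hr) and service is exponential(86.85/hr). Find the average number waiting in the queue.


ρ = 31.55/86.85 = 0.3633
Lq = ρ²/(1−ρ) = 0.1320/0.6367 = 0.2073

Final: 0.2073


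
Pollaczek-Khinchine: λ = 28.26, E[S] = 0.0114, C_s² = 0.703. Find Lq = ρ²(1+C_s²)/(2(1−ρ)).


ρ = λ·E[S] = 28.26·0.0114 = 0.3222
Lq = ρ²(1+C_s²)/(2(1−ρ)) = 0.1038·(1+0.703)/(2·0.6778)
= 0.1038·1.7030/1.3557 = 0.13038

Final: 0.13038


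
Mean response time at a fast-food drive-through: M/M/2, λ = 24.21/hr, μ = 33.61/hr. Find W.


a = 0.7203; ρ = 0.3602; P₀ = 0.470415
Lq = P₀·a^c·ρ/(c!(1−ρ)²) = 0.10736
Wq = Lq/λ = 0.10736/24.21 = 0.004435 hr
W = Wq + 1/μ = 0.004435 + 0.02975 = 0.03419 hr

Final: 0.03419 hr


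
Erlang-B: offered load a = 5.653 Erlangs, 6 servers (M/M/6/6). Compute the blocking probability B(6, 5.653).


B(c,a) = (a^c/c!) / Σ_{k=0}^{c} a^k/k!
a^6/6! = 45.325376
Σ terms (k=0..6): 1.00000 + 5.65300 + 15.97820 + 30.10826 + 42.55050 + 48.10760 + 45.32538 = 188.722946
B = 45.325376/188.722946 = 0.240169

Final: 0.240169


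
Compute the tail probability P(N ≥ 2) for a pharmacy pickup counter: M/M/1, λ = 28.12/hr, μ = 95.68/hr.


ρ = 28.12/95.68 = 0.2939
P(N ≥ n) = ρ^n = 0.2939^2 = 0.086375

Final: 0.086375


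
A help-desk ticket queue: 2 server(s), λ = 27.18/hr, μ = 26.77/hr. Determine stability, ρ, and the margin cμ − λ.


Total capacity cμ = 2·26.77 = 53.54/hr
ρ = λ/(cμ) = 27.18/53.54 = 0.5077
Stable ⇔ ρ < 1: YES
Spare capacity = cμ − λ = 53.54 − 27.18 = 26.36/hr

Final: ρ = 0.5077; stable; margin = 26.36/hr


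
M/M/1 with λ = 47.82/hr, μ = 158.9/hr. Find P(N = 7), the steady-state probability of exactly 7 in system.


ρ = 47.82/158.9 = 0.3009
P_n = (1−ρ)·ρ^n = (1 − 0.3009)·0.3009^7 = 0.6991·0.0002236 = 0.0001563

Final: 0.0001563


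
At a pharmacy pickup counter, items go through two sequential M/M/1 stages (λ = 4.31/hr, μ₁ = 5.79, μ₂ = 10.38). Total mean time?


Each node sees arrival rate λ = 4.31/hr (tandem ⇒ throughput preserved).
W₁ = 1/(μ₁−λ) = 1/(5.79−4.31) = 0.67568 hr
W₂ = 1/(μ₂−λ) = 1/(10.38−4.31) = 0.16474 hr
W_total = W₁ + W₂ = 0.67568 + 0.16474 = 0.84042 hr

Final: 0.84042 hr


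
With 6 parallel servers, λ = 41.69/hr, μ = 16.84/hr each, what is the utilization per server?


ρ = λ/(cμ) = 41.69/(6·16.84) = 41.69/101.04 = 0.4126

Final: 0.4126


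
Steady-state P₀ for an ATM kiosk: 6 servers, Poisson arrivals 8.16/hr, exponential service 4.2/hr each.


a = λ/μ = 8.16/4.2 = 1.9429; ρ = a/c = 0.3238
Σ_{k=0}^{5} a^k/k! (terms k=0..5) = 1.00000 + 1.94286 + 1.88735 + 1.22228 + 0.59368 + 0.23069 = 6.87685
Tail: a^6/(6!(1−ρ)) = 53.78302/(720·0.6762) = 0.11047
P₀ = 1/(6.87685 + 0.11047) = 1/6.98732 = 0.143116

Final: 0.143116


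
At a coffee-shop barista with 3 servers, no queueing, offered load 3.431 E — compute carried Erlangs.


B(3,3.431) = 0.394846 (Erlang-B)
Carried load = a(1 − B) = 3.431·(1 − 0.394846) = 3.431·0.605154 = 2.0763 E

Final: 2.0763 Erlangs


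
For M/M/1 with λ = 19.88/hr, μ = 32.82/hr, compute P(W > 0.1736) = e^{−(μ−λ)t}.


W ~ Exponential(μ−λ) for M/M/1.
μ − λ = 32.82 − 19.88 = 12.9400
P(W > t) = e^{−(μ−λ)t} = e^{−2.2464} = 0.105781

Final: 0.105781


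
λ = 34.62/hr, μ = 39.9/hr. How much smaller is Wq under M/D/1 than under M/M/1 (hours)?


ρ = 34.62/39.9 = 0.8677
Wq(M/M/1) = ρ/(μ−λ) = 0.8677/5.28 = 0.16433 hr
Wq(M/D/1) = ρ/(2(μ−λ)) = 0.08217 hr
Savings = 0.16433 − 0.08217 = 0.08217 hr

Final: 0.08217 hr


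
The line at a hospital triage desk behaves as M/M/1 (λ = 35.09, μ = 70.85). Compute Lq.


ρ = 35.09/70.85 = 0.4953
Lq = ρ²/(1−ρ) = 0.2453/0.5047 = 0.4860

Final: 0.4860


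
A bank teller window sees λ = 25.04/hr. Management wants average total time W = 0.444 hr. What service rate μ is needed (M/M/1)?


W = 1/(μ−λ) ⇒ μ − λ = 1/W = 1/0.444 = 2.2523
μ = λ + 1/W = 25.04 + 2.2523 = 27.2923 per hr

Final: 27.2923 /hr


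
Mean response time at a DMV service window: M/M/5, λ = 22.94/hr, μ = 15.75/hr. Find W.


a = 1.4565; ρ = 0.2913; P₀ = 0.232732
Lq = P₀·a^c·ρ/(c!(1−ρ)²) = 0.007373
Wq = Lq/λ = 0.007373/22.94 = 0.0003214 hr
W = Wq + 1/μ = 0.0003214 + 0.06349 = 0.06381 hr

Final: 0.06381 hr


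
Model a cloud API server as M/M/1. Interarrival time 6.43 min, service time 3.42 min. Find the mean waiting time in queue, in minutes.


λ = 60/6.43 = 9.3313 /hr
μ = 60/3.42 = 17.5439 /hr
ρ = λ/μ = 9.3313/17.5439 = 0.5319
Wq = ρ/(μ−λ) = 0.5319/(17.5439−9.3313) = 0.06476 hr
In minutes: 0.06476·60 = 3.886 min

Final: 3.886 min


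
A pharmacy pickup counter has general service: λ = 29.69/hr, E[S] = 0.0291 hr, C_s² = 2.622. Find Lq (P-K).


ρ = λ·E[S] = 29.69·0.0291 = 0.8640
Lq = ρ²(1+C_s²)/(2(1−ρ)) = 0.7465·(1+2.622)/(2·0.1360)
= 0.7465·3.6220/0.2720 = 9.93845

Final: 9.93845


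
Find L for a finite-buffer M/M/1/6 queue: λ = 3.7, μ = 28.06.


ρ = 3.7/28.06 = 0.1319
L = ρ[1 − (K+1)ρ^K + Kρ^(K+1)] / [(1−ρ)(1−ρ^(K+1))]
Numerator: 0.1319·(1 − 7·0.000005256 + 6·0.0000006931) = 0.131856
Denominator: (0.8681)·(0.999999) = 0.868139
L = 0.131856/0.868139 = 0.1519

Final: 0.1519


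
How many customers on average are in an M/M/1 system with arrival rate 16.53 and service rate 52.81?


ρ = λ/μ = 16.53/52.81 = 0.3130
L = ρ/(1−ρ) = 0.3130/(1 − 0.3130) = 0.3130/0.6870 = 0.4556

Final: 0.4556


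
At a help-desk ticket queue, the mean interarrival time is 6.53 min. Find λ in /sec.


λ = 1/(interarrival time) in consistent units.
1 second = 0.0166667 min, so λ = 0.0166667/6.53 = 0.002552 per second

Final: 0.002552 /sec


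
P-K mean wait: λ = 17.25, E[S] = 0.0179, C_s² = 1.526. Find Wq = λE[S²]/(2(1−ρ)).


ρ = λ·E[S] = 17.25·0.0179 = 0.3088
E[S²] = E[S]²(1+C_s²) = 0.0179²·(1+1.526) = 0.0008094
Wq = λ·E[S²]/(2(1−ρ)) = 17.25·0.0008094/(2·0.6912) = 0.01010 hr

Final: 0.01010 hr


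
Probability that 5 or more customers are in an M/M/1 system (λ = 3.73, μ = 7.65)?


ρ = 3.73/7.65 = 0.4876
P(N ≥ n) = ρ^n = 0.4876^5 = 0.027557

Final: 0.027557


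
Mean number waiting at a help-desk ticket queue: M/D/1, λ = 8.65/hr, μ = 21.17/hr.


ρ = 8.65/21.17 = 0.4086
M/D/1: Lq = ρ²/(2(1−ρ)) = 0.1670/(2·0.5914) = 0.14115

Final: 0.14115


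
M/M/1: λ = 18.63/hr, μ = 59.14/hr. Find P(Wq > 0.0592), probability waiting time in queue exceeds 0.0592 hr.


ρ = 18.63/59.14 = 0.3150
P(Wq > t) = ρ·e^{−(μ−λ)t} = 0.3150·e^{−2.3982}
= 0.3150·0.090882 = 0.028629

Final: 0.028629


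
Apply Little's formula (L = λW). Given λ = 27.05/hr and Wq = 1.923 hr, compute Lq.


Lq = λWq = 27.05·1.923 = 52.0172

Final: 52.0172


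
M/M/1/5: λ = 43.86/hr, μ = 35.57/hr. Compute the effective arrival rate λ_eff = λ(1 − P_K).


ρ = 1.2331; P_K = (1−ρ)ρ^5/(1−ρ^6) = 0.264168
λ_eff = λ(1 − P_K) = 43.86·(1 − 0.264168) = 43.86·0.735832 = 32.2736 /hr

Final: 32.2736 /hr


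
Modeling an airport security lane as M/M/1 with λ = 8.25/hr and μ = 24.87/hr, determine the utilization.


ρ = λ/μ = 8.25/24.87 = 0.3317

Final: 0.3317


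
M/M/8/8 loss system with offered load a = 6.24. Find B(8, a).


B(c,a) = (a^c/c!) / Σ_{k=0}^{c} a^k/k!
a^8/8! = 57.010676
Σ terms (k=0..8): 1.00000 + 6.24000 + 19.46880 + 40.49510 + 63.17236 + 78.83911 + 81.99267 + 73.09061 + 57.01068 = 421.309334
B = 57.010676/421.309334 = 0.135318

Final: 0.135318


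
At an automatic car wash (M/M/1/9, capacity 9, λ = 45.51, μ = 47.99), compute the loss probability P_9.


ρ = λ/μ = 45.51/47.99 = 0.9483
P_K = (1−ρ)ρ^K/(1−ρ^(K+1)) = (0.05168·0.620304)/(1 − 0.588249)
= 0.032056/0.411751 = 0.077852

Final: 0.077852


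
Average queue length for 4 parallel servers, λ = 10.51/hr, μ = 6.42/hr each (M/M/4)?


a = λ/μ = 1.6371; ρ = a/4 = 0.4093
P₀ = 0.191758
Lq = P₀·a^c·ρ / (c!·(1−ρ)²) = 0.191758·7.18242·0.4093/(24·0.34896)
= 0.06730

Final: 0.06730


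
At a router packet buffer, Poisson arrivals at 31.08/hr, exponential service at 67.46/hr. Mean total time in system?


W = 1/(μ−λ) = 1/(67.46 − 31.08) = 1/36.38 = 0.02749 hr

Final: 0.02749 hr


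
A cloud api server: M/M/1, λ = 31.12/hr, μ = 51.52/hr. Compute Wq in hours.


ρ = 31.12/51.52 = 0.6040
Wq = ρ/(μ−λ) = 0.6040/(51.52 − 31.12) = 0.6040/20.40 = 0.02961 hr

Final: 0.02961 hr


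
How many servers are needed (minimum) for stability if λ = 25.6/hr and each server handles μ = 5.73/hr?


Stability requires cμ > λ ⇔ c > λ/μ.
λ/μ = 25.6/5.73 = 4.4677
Minimum integer c = ⌊4.4677⌋ + 1 = 5
Check: 5·5.73 = 28.65 > 25.6, while 4·5.73 = 22.92 ≤ 25.6

Final: 5 servers


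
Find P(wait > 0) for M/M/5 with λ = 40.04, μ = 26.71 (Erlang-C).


a = λ/μ = 1.4991; ρ = a/5 = 0.2998
P₀ = 0.222985 (from M/M/c formula)
C(c,a) = [a^c/(c!(1−ρ))]·P₀ = [7.57009/(120·0.7002)]·0.222985
= 0.09010·0.222985 = 0.020090

Final: 0.020090


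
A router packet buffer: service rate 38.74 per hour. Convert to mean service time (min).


Mean service time = 1/μ = 1/38.74 hour = 0.02581 hour
In minutes: 0.02581 × 60 = 1.5488 min

Final: 1.5488 min


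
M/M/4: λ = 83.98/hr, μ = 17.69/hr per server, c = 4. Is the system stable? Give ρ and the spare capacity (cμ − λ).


Total capacity cμ = 4·17.69 = 70.76/hr
ρ = λ/(cμ) = 83.98/70.76 = 1.1868
Stable ⇔ ρ < 1: NO
Spare capacity = cμ − λ = 70.76 − 83.98 = -13.22/hr

Final: ρ = 1.1868; unstable; margin = -13.22/hr


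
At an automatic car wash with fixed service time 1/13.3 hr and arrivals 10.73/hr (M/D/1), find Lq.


ρ = 10.73/13.3 = 0.8068
M/D/1: Lq = ρ²/(2(1−ρ)) = 0.6509/(2·0.1932) = 1.68417

Final: 1.68417


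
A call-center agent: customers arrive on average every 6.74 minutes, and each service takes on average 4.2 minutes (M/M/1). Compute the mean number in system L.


λ = 60/6.74 = 8.9021 /hr
μ = 60/4.2 = 14.2857 /hr
ρ = λ/μ = 8.9021/14.2857 = 0.6231
L = ρ/(1−ρ) = 0.6231/0.3769 = 1.6535

Final: 1.6535


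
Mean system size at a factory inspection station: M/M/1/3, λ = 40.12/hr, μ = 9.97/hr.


ρ = 40.12/9.97 = 4.0241
L = ρ[1 − (K+1)ρ^K + Kρ^(K+1)] / [(1−ρ)(1−ρ^(K+1))]
Numerator: 4.0241·(1 − 4·65.162434 + 3·262.218340) = 2120.707324
Denominator: (-3.0241)·(-261.218340) = 789.943125
L = 2120.707324/789.943125 = 2.6846

Final: 2.6846


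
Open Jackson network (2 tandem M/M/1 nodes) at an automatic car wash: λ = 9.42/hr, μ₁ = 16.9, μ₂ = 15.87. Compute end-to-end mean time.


Each node sees arrival rate λ = 9.42/hr (tandem ⇒ throughput preserved).
W₁ = 1/(μ₁−λ) = 1/(16.9−9.42) = 0.13369 hr
W₂ = 1/(μ₂−λ) = 1/(15.87−9.42) = 0.15504 hr
W_total = W₁ + W₂ = 0.13369 + 0.15504 = 0.28873 hr

Final: 0.28873 hr


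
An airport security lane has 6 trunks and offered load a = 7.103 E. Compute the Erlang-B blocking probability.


B(c,a) = (a^c/c!) / Σ_{k=0}^{c} a^k/k!
a^6/6! = 178.368595
Σ terms (k=0..6): 1.00000 + 7.10300 + 25.22630 + 59.72748 + 106.06107 + 150.67036 + 178.36860 = 528.156813
B = 178.368595/528.156813 = 0.337719

Final: 0.337719


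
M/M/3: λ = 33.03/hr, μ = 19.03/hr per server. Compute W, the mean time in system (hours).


a = 1.7357; ρ = 0.5786; P₀ = 0.158483
Lq = P₀·a^c·ρ/(c!(1−ρ)²) = 0.44990
Wq = Lq/λ = 0.44990/33.03 = 0.01362 hr
W = Wq + 1/μ = 0.01362 + 0.05255 = 0.06617 hr

Final: 0.06617 hr


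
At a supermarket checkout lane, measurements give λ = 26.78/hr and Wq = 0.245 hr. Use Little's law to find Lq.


Lq = λWq = 26.78·0.245 = 6.5611

Final: 6.5611


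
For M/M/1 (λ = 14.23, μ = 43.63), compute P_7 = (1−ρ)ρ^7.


ρ = 14.23/43.63 = 0.3262
P_n = (1−ρ)·ρ^n = (1 − 0.3262)·0.3262^7 = 0.6738·0.0003926 = 0.0002645

Final: 0.0002645


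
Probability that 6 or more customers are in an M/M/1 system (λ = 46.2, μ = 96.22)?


ρ = 46.2/96.22 = 0.4801
P(N ≥ n) = ρ^n = 0.4801^6 = 0.012253

Final: 0.012253


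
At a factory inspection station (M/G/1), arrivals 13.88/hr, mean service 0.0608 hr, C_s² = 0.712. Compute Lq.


ρ = λ·E[S] = 13.88·0.0608 = 0.8439
Lq = ρ²(1+C_s²)/(2(1−ρ)) = 0.7122·(1+0.712)/(2·0.1561)
= 0.7122·1.7120/0.3122 = 3.90542

Final: 3.90542


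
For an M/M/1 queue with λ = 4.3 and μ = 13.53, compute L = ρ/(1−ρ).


ρ = λ/μ = 4.3/13.53 = 0.3178
L = ρ/(1−ρ) = 0.3178/(1 − 0.3178) = 0.3178/0.6822 = 0.4659

Final: 0.4659


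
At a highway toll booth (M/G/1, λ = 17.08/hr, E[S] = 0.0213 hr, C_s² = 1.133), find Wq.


ρ = λ·E[S] = 17.08·0.0213 = 0.3638
E[S²] = E[S]²(1+C_s²) = 0.0213²·(1+1.133) = 0.0009677
Wq = λ·E[S²]/(2(1−ρ)) = 17.08·0.0009677/(2·0.6362) = 0.01299 hr

Final: 0.01299 hr


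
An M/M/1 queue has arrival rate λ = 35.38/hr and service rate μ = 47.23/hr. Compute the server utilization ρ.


ρ = λ/μ = 35.38/47.23 = 0.7491

Final: 0.7491


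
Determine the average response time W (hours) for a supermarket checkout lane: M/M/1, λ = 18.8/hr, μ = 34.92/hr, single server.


W = 1/(μ−λ) = 1/(34.92 − 18.8) = 1/16.12 = 0.06203 hr

Final: 0.06203 hr


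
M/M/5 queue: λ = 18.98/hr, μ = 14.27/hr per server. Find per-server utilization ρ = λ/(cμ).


ρ = λ/(cμ) = 18.98/(5·14.27) = 18.98/71.35 = 0.2660

Final: 0.2660


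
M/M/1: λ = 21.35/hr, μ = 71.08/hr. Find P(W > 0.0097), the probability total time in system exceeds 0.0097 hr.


W ~ Exponential(μ−λ) for M/M/1.
μ − λ = 71.08 − 21.35 = 49.7300
P(W > t) = e^{−(μ−λ)t} = e^{−0.4824} = 0.617312

Final: 0.617312


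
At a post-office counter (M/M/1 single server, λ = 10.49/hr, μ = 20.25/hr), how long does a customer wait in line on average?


ρ = 10.49/20.25 = 0.5180
Wq = ρ/(μ−λ) = 0.5180/(20.25 − 10.49) = 0.5180/9.76 = 0.05308 hr

Final: 0.05308 hr


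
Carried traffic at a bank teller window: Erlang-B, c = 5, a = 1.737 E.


B(5,1.737) = 0.023405 (Erlang-B)
Carried load = a(1 − B) = 1.737·(1 − 0.023405) = 1.737·0.976595 = 1.6963 E

Final: 1.6963 Erlangs


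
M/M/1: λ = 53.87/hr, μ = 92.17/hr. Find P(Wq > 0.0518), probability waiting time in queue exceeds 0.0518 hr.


ρ = 53.87/92.17 = 0.5845
P(Wq > t) = ρ·e^{−(μ−λ)t} = 0.5845·e^{−1.9839}
= 0.5845·0.137526 = 0.080379

Final: 0.080379


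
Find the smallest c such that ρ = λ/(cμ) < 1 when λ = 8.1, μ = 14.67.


Stability requires cμ > λ ⇔ c > λ/μ.
λ/μ = 8.1/14.67 = 0.5521
Minimum integer c = ⌊0.5521⌋ + 1 = 1
Check: 1·14.67 = 14.67 > 8.1, while 0·14.67 = 0.00 ≤ 8.1

Final: 1 servers


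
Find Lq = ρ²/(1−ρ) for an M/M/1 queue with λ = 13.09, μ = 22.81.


ρ = 13.09/22.81 = 0.5739
Lq = ρ²/(1−ρ) = 0.3293/0.4261 = 0.7728

Final: 0.7728


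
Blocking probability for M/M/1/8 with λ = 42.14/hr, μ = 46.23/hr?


ρ = λ/μ = 42.14/46.23 = 0.9115
P_K = (1−ρ)ρ^K/(1−ρ^(K+1)) = (0.08847·0.476612)/(1 − 0.434446)
= 0.042166/0.565554 = 0.074557

Final: 0.074557


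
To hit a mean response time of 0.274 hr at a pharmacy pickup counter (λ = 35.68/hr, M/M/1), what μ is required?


W = 1/(μ−λ) ⇒ μ − λ = 1/W = 1/0.274 = 3.6496
μ = λ + 1/W = 35.68 + 3.6496 = 39.3296 per hr

Final: 39.3296 /hr


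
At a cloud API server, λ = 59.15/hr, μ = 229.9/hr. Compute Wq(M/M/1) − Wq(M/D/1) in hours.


ρ = 59.15/229.9 = 0.2573
Wq(M/M/1) = ρ/(μ−λ) = 0.2573/170.75 = 0.001507 hr
Wq(M/D/1) = ρ/(2(μ−λ)) = 0.0007534 hr
Savings = 0.001507 − 0.0007534 = 0.0007534 hr

Final: 0.0007534 hr


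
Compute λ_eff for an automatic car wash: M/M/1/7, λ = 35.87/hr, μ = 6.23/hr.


ρ = 5.7576; P_K = (1−ρ)ρ^7/(1−ρ^8) = 0.826318
λ_eff = λ(1 − P_K) = 35.87·(1 − 0.826318) = 35.87·0.173682 = 6.2300 /hr

Final: 6.2300 /hr


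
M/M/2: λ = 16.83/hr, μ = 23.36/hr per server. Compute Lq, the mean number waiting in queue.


a = λ/μ = 0.7205; ρ = a/2 = 0.3602
P₀ = 0.470338
Lq = P₀·a^c·ρ / (c!·(1−ρ)²) = 0.470338·0.51907·0.3602/(2·0.40930)
= 0.10743

Final: 0.10743


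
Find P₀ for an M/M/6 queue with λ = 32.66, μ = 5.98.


a = λ/μ = 32.66/5.98 = 5.4615; ρ = a/c = 0.9103
Σ_{k=0}^{5} a^k/k! (terms k=0..5) = 1.00000 + 5.46154 + 14.91420 + 27.15149 + 37.07223 + 40.49429 = 126.09375
Tail: a^6/(6!(1−ρ)) = 26539.33146/(720·0.08974) = 410.72775
P₀ = 1/(126.09375 + 410.72775) = 1/536.82150 = 0.001863

Final: 0.001863


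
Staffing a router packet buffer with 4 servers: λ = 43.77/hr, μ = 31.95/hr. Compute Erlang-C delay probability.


a = λ/μ = 1.3700; ρ = a/4 = 0.3425
P₀ = 0.252521 (from M/M/c formula)
C(c,a) = [a^c/(c!(1−ρ))]·P₀ = [3.52227/(24·0.6575)]·0.252521
= 0.22321·0.252521 = 0.056365

Final: 0.056365


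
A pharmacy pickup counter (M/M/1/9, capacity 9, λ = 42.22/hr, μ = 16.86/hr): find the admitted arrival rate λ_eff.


ρ = 2.5042; P_K = (1−ρ)ρ^9/(1−ρ^10) = 0.600725
λ_eff = λ(1 − P_K) = 42.22·(1 − 0.600725) = 42.22·0.399275 = 16.8574 /hr

Final: 16.8574 /hr


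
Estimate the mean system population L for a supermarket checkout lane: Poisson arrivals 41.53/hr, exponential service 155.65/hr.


ρ = λ/μ = 41.53/155.65 = 0.2668
L = ρ/(1−ρ) = 0.2668/(1 − 0.2668) = 0.2668/0.7332 = 0.3639

Final: 0.3639


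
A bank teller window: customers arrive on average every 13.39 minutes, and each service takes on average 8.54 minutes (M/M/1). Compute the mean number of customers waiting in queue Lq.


λ = 60/13.39 = 4.4810 /hr
μ = 60/8.54 = 7.0258 /hr
ρ = λ/μ = 4.4810/7.0258 = 0.6378
Lq = ρ²/(1−ρ) = 0.4068/0.3622 = 1.1230

Final: 1.1230


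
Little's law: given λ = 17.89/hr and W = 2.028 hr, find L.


L = λW = 17.89·2.028 = 36.2809

Final: 36.2809


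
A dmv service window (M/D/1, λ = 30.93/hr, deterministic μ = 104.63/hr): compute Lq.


ρ = 30.93/104.63 = 0.2956
M/D/1: Lq = ρ²/(2(1−ρ)) = 0.08739/(2·0.7044) = 0.06203

Final: 0.06203


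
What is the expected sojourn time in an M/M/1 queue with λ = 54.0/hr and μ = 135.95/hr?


W = 1/(μ−λ) = 1/(135.95 − 54.0) = 1/81.95 = 0.01220 hr

Final: 0.01220 hr


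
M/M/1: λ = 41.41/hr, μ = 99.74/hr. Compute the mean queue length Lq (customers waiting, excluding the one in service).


ρ = 41.41/99.74 = 0.4152
Lq = ρ²/(1−ρ) = 0.1724/0.5848 = 0.2947

Final: 0.2947


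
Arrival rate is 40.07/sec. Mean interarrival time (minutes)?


Mean interarrival time = 1/λ = 1/40.07 second = 0.02496 second
In minutes: 0.02496 × 0.0166667 = 0.0004159 min

Final: 0.0004159 min


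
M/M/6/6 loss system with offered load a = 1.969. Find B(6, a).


B(c,a) = (a^c/c!) / Σ_{k=0}^{c} a^k/k!
a^6/6! = 0.080936
Σ terms (k=0..6): 1.00000 + 1.96900 + 1.93848 + 1.27229 + 0.62628 + 0.24663 + 0.08094 = 7.133621
B = 0.080936/7.133621 = 0.011346

Final: 0.011346


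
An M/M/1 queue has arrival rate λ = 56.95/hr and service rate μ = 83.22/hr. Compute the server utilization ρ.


ρ = λ/μ = 56.95/83.22 = 0.6843

Final: 0.6843


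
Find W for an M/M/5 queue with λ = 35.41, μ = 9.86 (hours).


a = 3.5913; ρ = 0.7183; P₀ = 0.023063
Lq = P₀·a^c·ρ/(c!(1−ρ)²) = 1.03885
Wq = Lq/λ = 1.03885/35.41 = 0.02934 hr
W = Wq + 1/μ = 0.02934 + 0.10142 = 0.13076 hr

Final: 0.13076 hr


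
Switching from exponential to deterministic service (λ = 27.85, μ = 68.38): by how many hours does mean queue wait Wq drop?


ρ = 27.85/68.38 = 0.4073
Wq(M/M/1) = ρ/(μ−λ) = 0.4073/40.53 = 0.01005 hr
Wq(M/D/1) = ρ/(2(μ−λ)) = 0.005024 hr
Savings = 0.01005 − 0.005024 = 0.005024 hr

Final: 0.005024 hr


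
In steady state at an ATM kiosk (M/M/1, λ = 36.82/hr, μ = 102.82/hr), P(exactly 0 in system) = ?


ρ = 36.82/102.82 = 0.3581
P_n = (1−ρ)·ρ^n = (1 − 0.3581)·0.3581^0 = 0.6419·1.000000 = 0.641898

Final: 0.641898


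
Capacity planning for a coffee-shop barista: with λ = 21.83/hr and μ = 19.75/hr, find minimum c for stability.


Stability requires cμ > λ ⇔ c > λ/μ.
λ/μ = 21.83/19.75 = 1.1053
Minimum integer c = ⌊1.1053⌋ + 1 = 2
Check: 2·19.75 = 39.50 > 21.83, while 1·19.75 = 19.75 ≤ 21.83

Final: 2 servers


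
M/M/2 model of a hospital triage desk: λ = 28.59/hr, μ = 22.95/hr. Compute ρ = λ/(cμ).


ρ = λ/(cμ) = 28.59/(2·22.95) = 28.59/45.90 = 0.6229

Final: 0.6229


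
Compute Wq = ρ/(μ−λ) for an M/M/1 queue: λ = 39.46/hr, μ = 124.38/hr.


ρ = 39.46/124.38 = 0.3173
Wq = ρ/(μ−λ) = 0.3173/(124.38 − 39.46) = 0.3173/84.92 = 0.003736 hr

Final: 0.003736 hr


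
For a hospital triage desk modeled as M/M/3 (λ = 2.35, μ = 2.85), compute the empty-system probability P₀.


a = λ/μ = 2.35/2.85 = 0.8246; ρ = a/c = 0.2749
Σ_{k=0}^{2} a^k/k! (terms k=0..2) = 1.00000 + 0.82456 + 0.33995 = 2.16451
Tail: a^3/(3!(1−ρ)) = 0.56062/(6·0.7251) = 0.12885
P₀ = 1/(2.16451 + 0.12885) = 1/2.29336 = 0.436041

Final: 0.436041


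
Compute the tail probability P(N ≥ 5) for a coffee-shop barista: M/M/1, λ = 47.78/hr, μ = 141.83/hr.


ρ = 47.78/141.83 = 0.3369
P(N ≥ n) = ρ^n = 0.3369^5 = 0.004339

Final: 0.004339


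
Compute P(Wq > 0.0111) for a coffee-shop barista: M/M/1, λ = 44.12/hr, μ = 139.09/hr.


ρ = 44.12/139.09 = 0.3172
P(Wq > t) = ρ·e^{−(μ−λ)t} = 0.3172·e^{−1.0542}
= 0.3172·0.348483 = 0.110540

Final: 0.110540


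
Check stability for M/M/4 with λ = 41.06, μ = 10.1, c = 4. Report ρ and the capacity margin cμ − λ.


Total capacity cμ = 4·10.1 = 40.40/hr
ρ = λ/(cμ) = 41.06/40.40 = 1.0163
Stable ⇔ ρ < 1: NO
Spare capacity = cμ − λ = 40.40 − 41.06 = -0.66/hr

Final: ρ = 1.0163; unstable; margin = -0.66/hr


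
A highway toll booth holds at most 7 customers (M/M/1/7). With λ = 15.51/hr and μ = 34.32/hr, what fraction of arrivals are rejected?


ρ = λ/μ = 15.51/34.32 = 0.4519
P_K = (1−ρ)ρ^K/(1−ρ^(K+1)) = (0.5481·0.003850)/(1 − 0.001740)
= 0.002110/0.998260 = 0.002114

Final: 0.002114


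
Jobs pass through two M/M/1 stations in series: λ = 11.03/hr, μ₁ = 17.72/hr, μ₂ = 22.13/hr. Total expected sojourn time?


Each node sees arrival rate λ = 11.03/hr (tandem ⇒ throughput preserved).
W₁ = 1/(μ₁−λ) = 1/(17.72−11.03) = 0.14948 hr
W₂ = 1/(μ₂−λ) = 1/(22.13−11.03) = 0.09009 hr
W_total = W₁ + W₂ = 0.14948 + 0.09009 = 0.23957 hr

Final: 0.23957 hr


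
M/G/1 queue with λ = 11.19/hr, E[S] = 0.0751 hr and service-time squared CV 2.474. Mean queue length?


ρ = λ·E[S] = 11.19·0.0751 = 0.8404
Lq = ρ²(1+C_s²)/(2(1−ρ)) = 0.7062·(1+2.474)/(2·0.1596)
= 0.7062·3.4740/0.3193 = 7.68462

Final: 7.68462


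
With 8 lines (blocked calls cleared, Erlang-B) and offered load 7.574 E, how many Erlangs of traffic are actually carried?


B(8,7.574) = 0.211658 (Erlang-B)
Carried load = a(1 − B) = 7.574·(1 − 0.211658) = 7.574·0.788342 = 5.9709 E

Final: 5.9709 Erlangs


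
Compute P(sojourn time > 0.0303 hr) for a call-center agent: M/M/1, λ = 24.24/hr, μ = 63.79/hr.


W ~ Exponential(μ−λ) for M/M/1.
μ − λ = 63.79 − 24.24 = 39.5500
P(W > t) = e^{−(μ−λ)t} = e^{−1.1984} = 0.301687

Final: 0.301687


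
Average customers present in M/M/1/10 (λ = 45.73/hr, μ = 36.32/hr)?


ρ = 45.73/36.32 = 1.2591
L = ρ[1 − (K+1)ρ^K + Kρ^(K+1)] / [(1−ρ)(1−ρ^(K+1))]
Numerator: 1.2591·(1 − 11·10.012756 + 10·12.606919) = 21.314918
Denominator: (-0.2591)·(-11.606919) = 3.007189
L = 21.314918/3.007189 = 7.0880

Final: 7.0880


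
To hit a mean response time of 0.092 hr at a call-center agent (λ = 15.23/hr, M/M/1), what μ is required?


W = 1/(μ−λ) ⇒ μ − λ = 1/W = 1/0.092 = 10.8696
μ = λ + 1/W = 15.23 + 10.8696 = 26.0996 per hr

Final: 26.0996 /hr


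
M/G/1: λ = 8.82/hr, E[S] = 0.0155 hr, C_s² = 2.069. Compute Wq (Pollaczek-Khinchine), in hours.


ρ = λ·E[S] = 8.82·0.0155 = 0.1367
E[S²] = E[S]²(1+C_s²) = 0.0155²·(1+2.069) = 0.0007373
Wq = λ·E[S²]/(2(1−ρ)) = 8.82·0.0007373/(2·0.8633) = 0.003767 hr

Final: 0.003767 hr


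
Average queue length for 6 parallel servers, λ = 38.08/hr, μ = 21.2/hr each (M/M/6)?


a = λ/μ = 1.7962; ρ = a/6 = 0.2994
P₀ = 0.165797
Lq = P₀·a^c·ρ / (c!·(1−ρ)²) = 0.165797·33.58663·0.2994/(720·0.49088)
= 0.004717

Final: 0.004717


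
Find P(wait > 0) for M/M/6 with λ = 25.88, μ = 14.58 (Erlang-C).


a = λ/μ = 1.7750; ρ = a/6 = 0.2958
P₀ = 0.169357 (from M/M/c formula)
C(c,a) = [a^c/(c!(1−ρ))]·P₀ = [31.27811/(720·0.7042)]·0.169357
= 0.06169·0.169357 = 0.010448

Final: 0.010448


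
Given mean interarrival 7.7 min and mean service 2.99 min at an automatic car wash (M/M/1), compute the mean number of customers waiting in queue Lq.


λ = 60/7.7 = 7.7922 /hr
μ = 60/2.99 = 20.0669 /hr
ρ = λ/μ = 7.7922/20.0669 = 0.3883
Lq = ρ²/(1−ρ) = 0.1508/0.6117 = 0.2465

Final: 0.2465


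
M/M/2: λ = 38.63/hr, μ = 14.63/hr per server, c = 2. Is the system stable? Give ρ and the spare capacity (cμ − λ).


Total capacity cμ = 2·14.63 = 29.26/hr
ρ = λ/(cμ) = 38.63/29.26 = 1.3202
Stable ⇔ ρ < 1: NO
Spare capacity = cμ − λ = 29.26 − 38.63 = -9.37/hr

Final: ρ = 1.3202; unstable; margin = -9.37/hr


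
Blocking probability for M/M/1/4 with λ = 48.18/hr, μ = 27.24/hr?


ρ = λ/μ = 48.18/27.24 = 1.7687
P_K = (1−ρ)ρ^K/(1−ρ^(K+1)) = (-0.7687·9.786756)/(1 − 17.310056)
= -7.523299/-16.310056 = 0.461268

Final: 0.461268


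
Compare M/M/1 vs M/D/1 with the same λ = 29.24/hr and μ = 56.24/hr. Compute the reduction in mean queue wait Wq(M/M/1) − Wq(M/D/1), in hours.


ρ = 29.24/56.24 = 0.5199
Wq(M/M/1) = ρ/(μ−λ) = 0.5199/27.00 = 0.01926 hr
Wq(M/D/1) = ρ/(2(μ−λ)) = 0.009628 hr
Savings = 0.01926 − 0.009628 = 0.009628 hr

Final: 0.009628 hr


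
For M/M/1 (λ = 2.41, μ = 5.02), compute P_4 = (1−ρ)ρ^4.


ρ = 2.41/5.02 = 0.4801
P_n = (1−ρ)·ρ^n = (1 − 0.4801)·0.4801^4 = 0.5199·0.053119 = 0.027618

Final: 0.027618


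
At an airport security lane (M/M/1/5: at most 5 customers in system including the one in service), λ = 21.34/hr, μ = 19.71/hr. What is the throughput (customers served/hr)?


ρ = 1.0827; P_K = (1−ρ)ρ^5/(1−ρ^6) = 0.201432
λ_eff = λ(1 − P_K) = 21.34·(1 − 0.201432) = 21.34·0.798568 = 17.0415 /hr

Final: 17.0415 /hr


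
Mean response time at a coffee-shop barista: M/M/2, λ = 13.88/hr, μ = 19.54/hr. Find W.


a = 0.7103; ρ = 0.3552; P₀ = 0.475831
Lq = P₀·a^c·ρ/(c!(1−ρ)²) = 0.10254
Wq = Lq/λ = 0.10254/13.88 = 0.007388 hr
W = Wq + 1/μ = 0.007388 + 0.05118 = 0.05856 hr

Final: 0.05856 hr


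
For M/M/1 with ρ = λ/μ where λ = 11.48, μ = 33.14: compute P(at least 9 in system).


ρ = 11.48/33.14 = 0.3464
P(N ≥ n) = ρ^n = 0.3464^9 = 0.00007183

Final: 0.00007183


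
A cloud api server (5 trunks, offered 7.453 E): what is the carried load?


B(5,7.453) = 0.450458 (Erlang-B)
Carried load = a(1 − B) = 7.453·(1 − 0.450458) = 7.453·0.549542 = 4.0957 E

Final: 4.0957 Erlangs


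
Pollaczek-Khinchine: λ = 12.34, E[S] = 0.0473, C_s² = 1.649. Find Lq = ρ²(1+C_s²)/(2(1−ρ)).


ρ = λ·E[S] = 12.34·0.0473 = 0.5837
Lq = ρ²(1+C_s²)/(2(1−ρ)) = 0.3407·(1+1.649)/(2·0.4163)
= 0.3407·2.6490/0.8326 = 1.08388

Final: 1.08388


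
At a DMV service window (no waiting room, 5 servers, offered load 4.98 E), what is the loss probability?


B(c,a) = (a^c/c!) / Σ_{k=0}^{c} a^k/k!
a^5/5! = 25.524983
Σ terms (k=0..5): 1.00000 + 4.98000 + 12.40020 + 20.58433 + 25.62749 + 25.52498 = 90.117009
B = 25.524983/90.117009 = 0.283243

Final: 0.283243


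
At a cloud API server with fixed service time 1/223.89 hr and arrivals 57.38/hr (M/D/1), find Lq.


ρ = 57.38/223.89 = 0.2563
M/D/1: Lq = ρ²/(2(1−ρ)) = 0.06568/(2·0.7437) = 0.04416

Final: 0.04416


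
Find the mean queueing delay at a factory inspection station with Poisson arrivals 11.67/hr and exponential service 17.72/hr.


ρ = 11.67/17.72 = 0.6586
Wq = ρ/(μ−λ) = 0.6586/(17.72 − 11.67) = 0.6586/6.05 = 0.1089 hr

Final: 0.1089 hr


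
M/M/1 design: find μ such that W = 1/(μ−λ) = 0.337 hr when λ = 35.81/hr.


W = 1/(μ−λ) ⇒ μ − λ = 1/W = 1/0.337 = 2.9674
μ = λ + 1/W = 35.81 + 2.9674 = 38.7774 per hr

Final: 38.7774 /hr


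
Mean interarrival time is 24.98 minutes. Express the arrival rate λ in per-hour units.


λ = 1/(interarrival time) in consistent units.
1 hour = 60 min, so λ = 60/24.98 = 2.4019 per hour

Final: 2.4019 /hr


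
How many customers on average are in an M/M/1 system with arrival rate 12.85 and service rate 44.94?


ρ = λ/μ = 12.85/44.94 = 0.2859
L = ρ/(1−ρ) = 0.2859/(1 − 0.2859) = 0.2859/0.7141 = 0.4004

Final: 0.4004


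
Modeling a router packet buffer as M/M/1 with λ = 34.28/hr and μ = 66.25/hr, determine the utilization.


ρ = λ/μ = 34.28/66.25 = 0.5174

Final: 0.5174


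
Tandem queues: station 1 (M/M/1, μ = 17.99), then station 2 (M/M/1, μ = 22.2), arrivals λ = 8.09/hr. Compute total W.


Each node sees arrival rate λ = 8.09/hr (tandem ⇒ throughput preserved).
W₁ = 1/(μ₁−λ) = 1/(17.99−8.09) = 0.10101 hr
W₂ = 1/(μ₂−λ) = 1/(22.2−8.09) = 0.07087 hr
W_total = W₁ + W₂ = 0.10101 + 0.07087 = 0.17188 hr

Final: 0.17188 hr


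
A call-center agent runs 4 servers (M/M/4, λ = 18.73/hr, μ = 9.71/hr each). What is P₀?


a = λ/μ = 18.73/9.71 = 1.9289; ρ = a/c = 0.4822
Σ_{k=0}^{3} a^k/k! (terms k=0..3) = 1.00000 + 1.92894 + 1.86040 + 1.19620 = 5.98554
Tail: a^4/(4!(1−ρ)) = 13.84440/(24·0.5178) = 1.11412
P₀ = 1/(5.98554 + 1.11412) = 1/7.09966 = 0.140852

Final: 0.140852


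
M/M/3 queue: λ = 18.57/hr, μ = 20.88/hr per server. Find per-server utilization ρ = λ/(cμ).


ρ = λ/(cμ) = 18.57/(3·20.88) = 18.57/62.64 = 0.2965

Final: 0.2965


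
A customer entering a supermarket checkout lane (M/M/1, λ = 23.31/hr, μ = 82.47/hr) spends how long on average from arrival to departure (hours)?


W = 1/(μ−λ) = 1/(82.47 − 23.31) = 1/59.16 = 0.01690 hr

Final: 0.01690 hr


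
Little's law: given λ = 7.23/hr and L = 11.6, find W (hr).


W = L/λ = 11.6/7.23 = 1.6044 hr

Final: 1.6044 hr


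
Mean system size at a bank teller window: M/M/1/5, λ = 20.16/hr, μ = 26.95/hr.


ρ = 20.16/26.95 = 0.7481
L = ρ[1 − (K+1)ρ^K + Kρ^(K+1)] / [(1−ρ)(1−ρ^(K+1))]
Numerator: 0.7481·(1 − 6·0.234239 + 5·0.175223) = 0.352094
Denominator: (0.2519)·(0.824777) = 0.207801
L = 0.352094/0.207801 = 1.6944

Final: 1.6944


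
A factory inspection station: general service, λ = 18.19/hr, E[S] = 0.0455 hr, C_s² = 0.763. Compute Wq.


ρ = λ·E[S] = 18.19·0.0455 = 0.8276
E[S²] = E[S]²(1+C_s²) = 0.0455²·(1+0.763) = 0.003650
Wq = λ·E[S²]/(2(1−ρ)) = 18.19·0.003650/(2·0.1724) = 0.19260 hr

Final: 0.19260 hr


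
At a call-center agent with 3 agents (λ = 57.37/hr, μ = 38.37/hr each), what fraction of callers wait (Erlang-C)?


a = λ/μ = 1.4952; ρ = a/3 = 0.4984
P₀ = 0.211704 (from M/M/c formula)
C(c,a) = [a^c/(c!(1−ρ))]·P₀ = [3.34256/(6·0.5016)]·0.211704
= 1.11062·0.211704 = 0.235122

Final: 0.235122


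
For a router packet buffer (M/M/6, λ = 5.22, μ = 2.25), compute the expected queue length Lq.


a = λ/μ = 2.3200; ρ = a/6 = 0.3867
P₀ = 0.097917
Lq = P₀·a^c·ρ / (c!·(1−ρ)²) = 0.097917·155.92936·0.3867/(720·0.37618)
= 0.02180

Final: 0.02180


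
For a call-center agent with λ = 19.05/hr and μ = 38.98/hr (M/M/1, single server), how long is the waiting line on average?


ρ = 19.05/38.98 = 0.4887
Lq = ρ²/(1−ρ) = 0.2388/0.5113 = 0.4671

Final: 0.4671


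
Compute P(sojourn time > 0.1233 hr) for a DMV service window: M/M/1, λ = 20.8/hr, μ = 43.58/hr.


W ~ Exponential(μ−λ) for M/M/1.
μ − λ = 43.58 − 20.8 = 22.7800
P(W > t) = e^{−(μ−λ)t} = e^{−2.8088} = 0.060279

Final: 0.060279


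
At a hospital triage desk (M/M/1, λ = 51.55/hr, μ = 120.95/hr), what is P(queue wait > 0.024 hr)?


ρ = 51.55/120.95 = 0.4262
P(Wq > t) = ρ·e^{−(μ−λ)t} = 0.4262·e^{−1.6656}
= 0.4262·0.189077 = 0.080586

Final: 0.080586


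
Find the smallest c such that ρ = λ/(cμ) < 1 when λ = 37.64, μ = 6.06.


Stability requires cμ > λ ⇔ c > λ/μ.
λ/μ = 37.64/6.06 = 6.2112
Minimum integer c = ⌊6.2112⌋ + 1 = 7
Check: 7·6.06 = 42.42 > 37.64, while 6·6.06 = 36.36 ≤ 37.64

Final: 7 servers


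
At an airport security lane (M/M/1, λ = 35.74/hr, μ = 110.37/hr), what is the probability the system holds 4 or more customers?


ρ = 35.74/110.37 = 0.3238
P(N ≥ n) = ρ^n = 0.3238^4 = 0.010995

Final: 0.010995


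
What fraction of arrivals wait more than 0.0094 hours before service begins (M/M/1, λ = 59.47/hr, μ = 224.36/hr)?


ρ = 59.47/224.36 = 0.2651
P(Wq > t) = ρ·e^{−(μ−λ)t} = 0.2651·e^{−1.5500}
= 0.2651·0.212255 = 0.056261

Final: 0.056261


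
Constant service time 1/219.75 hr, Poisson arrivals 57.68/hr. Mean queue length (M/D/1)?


ρ = 57.68/219.75 = 0.2625
M/D/1: Lq = ρ²/(2(1−ρ)) = 0.06890/(2·0.7375) = 0.04671

Final: 0.04671


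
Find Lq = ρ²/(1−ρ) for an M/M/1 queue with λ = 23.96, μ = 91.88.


ρ = 23.96/91.88 = 0.2608
Lq = ρ²/(1−ρ) = 0.06800/0.7392 = 0.09199

Final: 0.09199


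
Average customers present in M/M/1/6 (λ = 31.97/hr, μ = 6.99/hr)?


ρ = 31.97/6.99 = 4.5737
L = ρ[1 − (K+1)ρ^K + Kρ^(K+1)] / [(1−ρ)(1−ρ^(K+1))]
Numerator: 4.5737·(1 − 7·9153.617552 + 6·41865.687142) = 855825.465766
Denominator: (-3.5737)·(-41864.687142) = 149610.856195
L = 855825.465766/149610.856195 = 5.7203

Final: 5.7203


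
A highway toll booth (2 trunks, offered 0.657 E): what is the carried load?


B(2,0.657) = 0.115240 (Erlang-B)
Carried load = a(1 − B) = 0.657·(1 − 0.115240) = 0.657·0.884760 = 0.5813 E

Final: 0.5813 Erlangs


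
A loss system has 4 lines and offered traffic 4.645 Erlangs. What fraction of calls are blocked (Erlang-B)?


B(c,a) = (a^c/c!) / Σ_{k=0}^{c} a^k/k!
a^4/4! = 19.396869
Σ terms (k=0..4): 1.00000 + 4.64500 + 10.78801 + 16.70344 + 19.39687 = 52.533321
B = 19.396869/52.533321 = 0.369230

Final: 0.369230


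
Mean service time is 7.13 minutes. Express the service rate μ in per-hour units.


μ = 1/(service time) in consistent units.
1 hour = 60 min, so μ = 60/7.13 = 8.4151 per hour

Final: 8.4151 /hr


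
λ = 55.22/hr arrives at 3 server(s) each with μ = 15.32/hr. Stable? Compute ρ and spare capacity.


Total capacity cμ = 3·15.32 = 45.96/hr
ρ = λ/(cμ) = 55.22/45.96 = 1.2015
Stable ⇔ ρ < 1: NO
Spare capacity = cμ − λ = 45.96 − 55.22 = -9.26/hr

Final: ρ = 1.2015; unstable; margin = -9.26/hr


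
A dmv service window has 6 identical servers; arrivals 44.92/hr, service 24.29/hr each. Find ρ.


ρ = λ/(cμ) = 44.92/(6·24.29) = 44.92/145.74 = 0.3082

Final: 0.3082


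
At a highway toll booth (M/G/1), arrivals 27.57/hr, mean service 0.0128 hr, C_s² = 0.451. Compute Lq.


ρ = λ·E[S] = 27.57·0.0128 = 0.3529
Lq = ρ²(1+C_s²)/(2(1−ρ)) = 0.1245·(1+0.451)/(2·0.6471)
= 0.1245·1.4510/1.2942 = 0.13962

Final: 0.13962


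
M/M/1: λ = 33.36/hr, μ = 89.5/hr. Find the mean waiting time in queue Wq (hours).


ρ = 33.36/89.5 = 0.3727
Wq = ρ/(μ−λ) = 0.3727/(89.5 − 33.36) = 0.3727/56.14 = 0.006639 hr

Final: 0.006639 hr


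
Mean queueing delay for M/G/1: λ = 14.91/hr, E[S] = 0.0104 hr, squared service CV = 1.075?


ρ = λ·E[S] = 14.91·0.0104 = 0.1551
E[S²] = E[S]²(1+C_s²) = 0.0104²·(1+1.075) = 0.0002244
Wq = λ·E[S²]/(2(1−ρ)) = 14.91·0.0002244/(2·0.8449) = 0.001980 hr

Final: 0.001980 hr
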